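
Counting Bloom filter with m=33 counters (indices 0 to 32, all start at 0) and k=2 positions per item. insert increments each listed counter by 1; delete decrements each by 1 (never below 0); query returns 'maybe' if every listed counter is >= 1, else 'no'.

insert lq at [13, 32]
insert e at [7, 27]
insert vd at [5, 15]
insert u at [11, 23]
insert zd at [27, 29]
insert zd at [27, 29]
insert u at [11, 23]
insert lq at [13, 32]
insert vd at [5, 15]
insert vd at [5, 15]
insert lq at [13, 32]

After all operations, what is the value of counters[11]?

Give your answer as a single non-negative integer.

Answer: 2

Derivation:
Step 1: insert lq at [13, 32] -> counters=[0,0,0,0,0,0,0,0,0,0,0,0,0,1,0,0,0,0,0,0,0,0,0,0,0,0,0,0,0,0,0,0,1]
Step 2: insert e at [7, 27] -> counters=[0,0,0,0,0,0,0,1,0,0,0,0,0,1,0,0,0,0,0,0,0,0,0,0,0,0,0,1,0,0,0,0,1]
Step 3: insert vd at [5, 15] -> counters=[0,0,0,0,0,1,0,1,0,0,0,0,0,1,0,1,0,0,0,0,0,0,0,0,0,0,0,1,0,0,0,0,1]
Step 4: insert u at [11, 23] -> counters=[0,0,0,0,0,1,0,1,0,0,0,1,0,1,0,1,0,0,0,0,0,0,0,1,0,0,0,1,0,0,0,0,1]
Step 5: insert zd at [27, 29] -> counters=[0,0,0,0,0,1,0,1,0,0,0,1,0,1,0,1,0,0,0,0,0,0,0,1,0,0,0,2,0,1,0,0,1]
Step 6: insert zd at [27, 29] -> counters=[0,0,0,0,0,1,0,1,0,0,0,1,0,1,0,1,0,0,0,0,0,0,0,1,0,0,0,3,0,2,0,0,1]
Step 7: insert u at [11, 23] -> counters=[0,0,0,0,0,1,0,1,0,0,0,2,0,1,0,1,0,0,0,0,0,0,0,2,0,0,0,3,0,2,0,0,1]
Step 8: insert lq at [13, 32] -> counters=[0,0,0,0,0,1,0,1,0,0,0,2,0,2,0,1,0,0,0,0,0,0,0,2,0,0,0,3,0,2,0,0,2]
Step 9: insert vd at [5, 15] -> counters=[0,0,0,0,0,2,0,1,0,0,0,2,0,2,0,2,0,0,0,0,0,0,0,2,0,0,0,3,0,2,0,0,2]
Step 10: insert vd at [5, 15] -> counters=[0,0,0,0,0,3,0,1,0,0,0,2,0,2,0,3,0,0,0,0,0,0,0,2,0,0,0,3,0,2,0,0,2]
Step 11: insert lq at [13, 32] -> counters=[0,0,0,0,0,3,0,1,0,0,0,2,0,3,0,3,0,0,0,0,0,0,0,2,0,0,0,3,0,2,0,0,3]
Final counters=[0,0,0,0,0,3,0,1,0,0,0,2,0,3,0,3,0,0,0,0,0,0,0,2,0,0,0,3,0,2,0,0,3] -> counters[11]=2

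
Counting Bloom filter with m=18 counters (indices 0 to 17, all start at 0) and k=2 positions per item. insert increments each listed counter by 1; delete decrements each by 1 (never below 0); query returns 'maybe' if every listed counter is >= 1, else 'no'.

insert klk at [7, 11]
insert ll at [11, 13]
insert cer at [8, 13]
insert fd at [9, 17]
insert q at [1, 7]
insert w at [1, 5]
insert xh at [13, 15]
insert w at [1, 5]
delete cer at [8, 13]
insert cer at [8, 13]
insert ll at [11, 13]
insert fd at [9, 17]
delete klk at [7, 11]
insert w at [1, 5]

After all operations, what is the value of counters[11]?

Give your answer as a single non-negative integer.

Answer: 2

Derivation:
Step 1: insert klk at [7, 11] -> counters=[0,0,0,0,0,0,0,1,0,0,0,1,0,0,0,0,0,0]
Step 2: insert ll at [11, 13] -> counters=[0,0,0,0,0,0,0,1,0,0,0,2,0,1,0,0,0,0]
Step 3: insert cer at [8, 13] -> counters=[0,0,0,0,0,0,0,1,1,0,0,2,0,2,0,0,0,0]
Step 4: insert fd at [9, 17] -> counters=[0,0,0,0,0,0,0,1,1,1,0,2,0,2,0,0,0,1]
Step 5: insert q at [1, 7] -> counters=[0,1,0,0,0,0,0,2,1,1,0,2,0,2,0,0,0,1]
Step 6: insert w at [1, 5] -> counters=[0,2,0,0,0,1,0,2,1,1,0,2,0,2,0,0,0,1]
Step 7: insert xh at [13, 15] -> counters=[0,2,0,0,0,1,0,2,1,1,0,2,0,3,0,1,0,1]
Step 8: insert w at [1, 5] -> counters=[0,3,0,0,0,2,0,2,1,1,0,2,0,3,0,1,0,1]
Step 9: delete cer at [8, 13] -> counters=[0,3,0,0,0,2,0,2,0,1,0,2,0,2,0,1,0,1]
Step 10: insert cer at [8, 13] -> counters=[0,3,0,0,0,2,0,2,1,1,0,2,0,3,0,1,0,1]
Step 11: insert ll at [11, 13] -> counters=[0,3,0,0,0,2,0,2,1,1,0,3,0,4,0,1,0,1]
Step 12: insert fd at [9, 17] -> counters=[0,3,0,0,0,2,0,2,1,2,0,3,0,4,0,1,0,2]
Step 13: delete klk at [7, 11] -> counters=[0,3,0,0,0,2,0,1,1,2,0,2,0,4,0,1,0,2]
Step 14: insert w at [1, 5] -> counters=[0,4,0,0,0,3,0,1,1,2,0,2,0,4,0,1,0,2]
Final counters=[0,4,0,0,0,3,0,1,1,2,0,2,0,4,0,1,0,2] -> counters[11]=2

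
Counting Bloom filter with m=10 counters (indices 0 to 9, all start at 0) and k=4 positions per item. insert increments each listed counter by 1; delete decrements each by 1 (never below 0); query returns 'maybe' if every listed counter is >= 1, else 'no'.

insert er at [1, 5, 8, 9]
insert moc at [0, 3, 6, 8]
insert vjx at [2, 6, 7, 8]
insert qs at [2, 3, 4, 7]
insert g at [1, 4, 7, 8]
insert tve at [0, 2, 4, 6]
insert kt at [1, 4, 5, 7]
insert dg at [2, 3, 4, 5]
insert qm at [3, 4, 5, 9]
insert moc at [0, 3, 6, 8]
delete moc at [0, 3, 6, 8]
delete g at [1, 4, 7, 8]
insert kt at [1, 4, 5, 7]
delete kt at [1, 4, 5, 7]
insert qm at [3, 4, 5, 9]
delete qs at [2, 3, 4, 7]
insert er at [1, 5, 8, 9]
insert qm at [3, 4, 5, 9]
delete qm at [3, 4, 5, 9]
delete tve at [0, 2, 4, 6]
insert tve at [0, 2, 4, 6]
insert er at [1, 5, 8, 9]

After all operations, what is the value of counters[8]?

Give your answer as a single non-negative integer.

Answer: 5

Derivation:
Step 1: insert er at [1, 5, 8, 9] -> counters=[0,1,0,0,0,1,0,0,1,1]
Step 2: insert moc at [0, 3, 6, 8] -> counters=[1,1,0,1,0,1,1,0,2,1]
Step 3: insert vjx at [2, 6, 7, 8] -> counters=[1,1,1,1,0,1,2,1,3,1]
Step 4: insert qs at [2, 3, 4, 7] -> counters=[1,1,2,2,1,1,2,2,3,1]
Step 5: insert g at [1, 4, 7, 8] -> counters=[1,2,2,2,2,1,2,3,4,1]
Step 6: insert tve at [0, 2, 4, 6] -> counters=[2,2,3,2,3,1,3,3,4,1]
Step 7: insert kt at [1, 4, 5, 7] -> counters=[2,3,3,2,4,2,3,4,4,1]
Step 8: insert dg at [2, 3, 4, 5] -> counters=[2,3,4,3,5,3,3,4,4,1]
Step 9: insert qm at [3, 4, 5, 9] -> counters=[2,3,4,4,6,4,3,4,4,2]
Step 10: insert moc at [0, 3, 6, 8] -> counters=[3,3,4,5,6,4,4,4,5,2]
Step 11: delete moc at [0, 3, 6, 8] -> counters=[2,3,4,4,6,4,3,4,4,2]
Step 12: delete g at [1, 4, 7, 8] -> counters=[2,2,4,4,5,4,3,3,3,2]
Step 13: insert kt at [1, 4, 5, 7] -> counters=[2,3,4,4,6,5,3,4,3,2]
Step 14: delete kt at [1, 4, 5, 7] -> counters=[2,2,4,4,5,4,3,3,3,2]
Step 15: insert qm at [3, 4, 5, 9] -> counters=[2,2,4,5,6,5,3,3,3,3]
Step 16: delete qs at [2, 3, 4, 7] -> counters=[2,2,3,4,5,5,3,2,3,3]
Step 17: insert er at [1, 5, 8, 9] -> counters=[2,3,3,4,5,6,3,2,4,4]
Step 18: insert qm at [3, 4, 5, 9] -> counters=[2,3,3,5,6,7,3,2,4,5]
Step 19: delete qm at [3, 4, 5, 9] -> counters=[2,3,3,4,5,6,3,2,4,4]
Step 20: delete tve at [0, 2, 4, 6] -> counters=[1,3,2,4,4,6,2,2,4,4]
Step 21: insert tve at [0, 2, 4, 6] -> counters=[2,3,3,4,5,6,3,2,4,4]
Step 22: insert er at [1, 5, 8, 9] -> counters=[2,4,3,4,5,7,3,2,5,5]
Final counters=[2,4,3,4,5,7,3,2,5,5] -> counters[8]=5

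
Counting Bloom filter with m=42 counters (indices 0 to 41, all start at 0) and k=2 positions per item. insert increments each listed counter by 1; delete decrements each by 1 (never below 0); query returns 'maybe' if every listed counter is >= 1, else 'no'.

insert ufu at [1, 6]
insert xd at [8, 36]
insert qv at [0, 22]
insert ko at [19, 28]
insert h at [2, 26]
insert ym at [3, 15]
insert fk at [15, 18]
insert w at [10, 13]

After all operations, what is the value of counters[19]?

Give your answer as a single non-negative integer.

Answer: 1

Derivation:
Step 1: insert ufu at [1, 6] -> counters=[0,1,0,0,0,0,1,0,0,0,0,0,0,0,0,0,0,0,0,0,0,0,0,0,0,0,0,0,0,0,0,0,0,0,0,0,0,0,0,0,0,0]
Step 2: insert xd at [8, 36] -> counters=[0,1,0,0,0,0,1,0,1,0,0,0,0,0,0,0,0,0,0,0,0,0,0,0,0,0,0,0,0,0,0,0,0,0,0,0,1,0,0,0,0,0]
Step 3: insert qv at [0, 22] -> counters=[1,1,0,0,0,0,1,0,1,0,0,0,0,0,0,0,0,0,0,0,0,0,1,0,0,0,0,0,0,0,0,0,0,0,0,0,1,0,0,0,0,0]
Step 4: insert ko at [19, 28] -> counters=[1,1,0,0,0,0,1,0,1,0,0,0,0,0,0,0,0,0,0,1,0,0,1,0,0,0,0,0,1,0,0,0,0,0,0,0,1,0,0,0,0,0]
Step 5: insert h at [2, 26] -> counters=[1,1,1,0,0,0,1,0,1,0,0,0,0,0,0,0,0,0,0,1,0,0,1,0,0,0,1,0,1,0,0,0,0,0,0,0,1,0,0,0,0,0]
Step 6: insert ym at [3, 15] -> counters=[1,1,1,1,0,0,1,0,1,0,0,0,0,0,0,1,0,0,0,1,0,0,1,0,0,0,1,0,1,0,0,0,0,0,0,0,1,0,0,0,0,0]
Step 7: insert fk at [15, 18] -> counters=[1,1,1,1,0,0,1,0,1,0,0,0,0,0,0,2,0,0,1,1,0,0,1,0,0,0,1,0,1,0,0,0,0,0,0,0,1,0,0,0,0,0]
Step 8: insert w at [10, 13] -> counters=[1,1,1,1,0,0,1,0,1,0,1,0,0,1,0,2,0,0,1,1,0,0,1,0,0,0,1,0,1,0,0,0,0,0,0,0,1,0,0,0,0,0]
Final counters=[1,1,1,1,0,0,1,0,1,0,1,0,0,1,0,2,0,0,1,1,0,0,1,0,0,0,1,0,1,0,0,0,0,0,0,0,1,0,0,0,0,0] -> counters[19]=1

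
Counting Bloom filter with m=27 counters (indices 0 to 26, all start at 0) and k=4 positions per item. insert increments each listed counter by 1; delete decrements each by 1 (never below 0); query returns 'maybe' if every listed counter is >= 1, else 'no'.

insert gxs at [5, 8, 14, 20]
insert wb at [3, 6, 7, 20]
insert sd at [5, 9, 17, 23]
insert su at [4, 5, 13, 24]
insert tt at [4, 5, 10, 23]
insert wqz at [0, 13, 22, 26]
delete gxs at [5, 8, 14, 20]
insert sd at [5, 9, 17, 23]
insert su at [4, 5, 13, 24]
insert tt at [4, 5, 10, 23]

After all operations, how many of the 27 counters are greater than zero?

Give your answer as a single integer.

Step 1: insert gxs at [5, 8, 14, 20] -> counters=[0,0,0,0,0,1,0,0,1,0,0,0,0,0,1,0,0,0,0,0,1,0,0,0,0,0,0]
Step 2: insert wb at [3, 6, 7, 20] -> counters=[0,0,0,1,0,1,1,1,1,0,0,0,0,0,1,0,0,0,0,0,2,0,0,0,0,0,0]
Step 3: insert sd at [5, 9, 17, 23] -> counters=[0,0,0,1,0,2,1,1,1,1,0,0,0,0,1,0,0,1,0,0,2,0,0,1,0,0,0]
Step 4: insert su at [4, 5, 13, 24] -> counters=[0,0,0,1,1,3,1,1,1,1,0,0,0,1,1,0,0,1,0,0,2,0,0,1,1,0,0]
Step 5: insert tt at [4, 5, 10, 23] -> counters=[0,0,0,1,2,4,1,1,1,1,1,0,0,1,1,0,0,1,0,0,2,0,0,2,1,0,0]
Step 6: insert wqz at [0, 13, 22, 26] -> counters=[1,0,0,1,2,4,1,1,1,1,1,0,0,2,1,0,0,1,0,0,2,0,1,2,1,0,1]
Step 7: delete gxs at [5, 8, 14, 20] -> counters=[1,0,0,1,2,3,1,1,0,1,1,0,0,2,0,0,0,1,0,0,1,0,1,2,1,0,1]
Step 8: insert sd at [5, 9, 17, 23] -> counters=[1,0,0,1,2,4,1,1,0,2,1,0,0,2,0,0,0,2,0,0,1,0,1,3,1,0,1]
Step 9: insert su at [4, 5, 13, 24] -> counters=[1,0,0,1,3,5,1,1,0,2,1,0,0,3,0,0,0,2,0,0,1,0,1,3,2,0,1]
Step 10: insert tt at [4, 5, 10, 23] -> counters=[1,0,0,1,4,6,1,1,0,2,2,0,0,3,0,0,0,2,0,0,1,0,1,4,2,0,1]
Final counters=[1,0,0,1,4,6,1,1,0,2,2,0,0,3,0,0,0,2,0,0,1,0,1,4,2,0,1] -> 15 nonzero

Answer: 15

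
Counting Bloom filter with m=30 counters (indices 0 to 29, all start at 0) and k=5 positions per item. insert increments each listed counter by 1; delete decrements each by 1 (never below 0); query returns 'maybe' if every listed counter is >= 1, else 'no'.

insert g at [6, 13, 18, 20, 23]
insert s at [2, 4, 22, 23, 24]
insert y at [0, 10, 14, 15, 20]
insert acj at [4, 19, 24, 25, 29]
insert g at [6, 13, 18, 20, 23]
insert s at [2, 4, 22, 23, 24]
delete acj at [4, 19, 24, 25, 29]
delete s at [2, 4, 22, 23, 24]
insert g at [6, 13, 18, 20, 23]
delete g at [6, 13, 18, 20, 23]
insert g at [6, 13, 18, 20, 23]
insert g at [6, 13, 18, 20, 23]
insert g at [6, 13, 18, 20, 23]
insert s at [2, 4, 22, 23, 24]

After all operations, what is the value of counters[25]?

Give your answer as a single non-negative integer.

Answer: 0

Derivation:
Step 1: insert g at [6, 13, 18, 20, 23] -> counters=[0,0,0,0,0,0,1,0,0,0,0,0,0,1,0,0,0,0,1,0,1,0,0,1,0,0,0,0,0,0]
Step 2: insert s at [2, 4, 22, 23, 24] -> counters=[0,0,1,0,1,0,1,0,0,0,0,0,0,1,0,0,0,0,1,0,1,0,1,2,1,0,0,0,0,0]
Step 3: insert y at [0, 10, 14, 15, 20] -> counters=[1,0,1,0,1,0,1,0,0,0,1,0,0,1,1,1,0,0,1,0,2,0,1,2,1,0,0,0,0,0]
Step 4: insert acj at [4, 19, 24, 25, 29] -> counters=[1,0,1,0,2,0,1,0,0,0,1,0,0,1,1,1,0,0,1,1,2,0,1,2,2,1,0,0,0,1]
Step 5: insert g at [6, 13, 18, 20, 23] -> counters=[1,0,1,0,2,0,2,0,0,0,1,0,0,2,1,1,0,0,2,1,3,0,1,3,2,1,0,0,0,1]
Step 6: insert s at [2, 4, 22, 23, 24] -> counters=[1,0,2,0,3,0,2,0,0,0,1,0,0,2,1,1,0,0,2,1,3,0,2,4,3,1,0,0,0,1]
Step 7: delete acj at [4, 19, 24, 25, 29] -> counters=[1,0,2,0,2,0,2,0,0,0,1,0,0,2,1,1,0,0,2,0,3,0,2,4,2,0,0,0,0,0]
Step 8: delete s at [2, 4, 22, 23, 24] -> counters=[1,0,1,0,1,0,2,0,0,0,1,0,0,2,1,1,0,0,2,0,3,0,1,3,1,0,0,0,0,0]
Step 9: insert g at [6, 13, 18, 20, 23] -> counters=[1,0,1,0,1,0,3,0,0,0,1,0,0,3,1,1,0,0,3,0,4,0,1,4,1,0,0,0,0,0]
Step 10: delete g at [6, 13, 18, 20, 23] -> counters=[1,0,1,0,1,0,2,0,0,0,1,0,0,2,1,1,0,0,2,0,3,0,1,3,1,0,0,0,0,0]
Step 11: insert g at [6, 13, 18, 20, 23] -> counters=[1,0,1,0,1,0,3,0,0,0,1,0,0,3,1,1,0,0,3,0,4,0,1,4,1,0,0,0,0,0]
Step 12: insert g at [6, 13, 18, 20, 23] -> counters=[1,0,1,0,1,0,4,0,0,0,1,0,0,4,1,1,0,0,4,0,5,0,1,5,1,0,0,0,0,0]
Step 13: insert g at [6, 13, 18, 20, 23] -> counters=[1,0,1,0,1,0,5,0,0,0,1,0,0,5,1,1,0,0,5,0,6,0,1,6,1,0,0,0,0,0]
Step 14: insert s at [2, 4, 22, 23, 24] -> counters=[1,0,2,0,2,0,5,0,0,0,1,0,0,5,1,1,0,0,5,0,6,0,2,7,2,0,0,0,0,0]
Final counters=[1,0,2,0,2,0,5,0,0,0,1,0,0,5,1,1,0,0,5,0,6,0,2,7,2,0,0,0,0,0] -> counters[25]=0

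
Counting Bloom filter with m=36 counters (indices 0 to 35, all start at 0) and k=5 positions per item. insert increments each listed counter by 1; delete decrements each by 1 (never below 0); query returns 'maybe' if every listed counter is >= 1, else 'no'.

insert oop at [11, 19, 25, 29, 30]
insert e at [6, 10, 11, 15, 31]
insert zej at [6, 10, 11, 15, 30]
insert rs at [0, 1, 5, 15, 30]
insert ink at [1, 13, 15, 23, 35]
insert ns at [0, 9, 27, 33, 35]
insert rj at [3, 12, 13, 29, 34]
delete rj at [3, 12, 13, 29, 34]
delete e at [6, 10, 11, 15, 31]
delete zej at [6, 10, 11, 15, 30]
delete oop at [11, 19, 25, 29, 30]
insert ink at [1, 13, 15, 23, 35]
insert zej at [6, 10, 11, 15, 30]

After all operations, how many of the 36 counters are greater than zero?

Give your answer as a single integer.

Step 1: insert oop at [11, 19, 25, 29, 30] -> counters=[0,0,0,0,0,0,0,0,0,0,0,1,0,0,0,0,0,0,0,1,0,0,0,0,0,1,0,0,0,1,1,0,0,0,0,0]
Step 2: insert e at [6, 10, 11, 15, 31] -> counters=[0,0,0,0,0,0,1,0,0,0,1,2,0,0,0,1,0,0,0,1,0,0,0,0,0,1,0,0,0,1,1,1,0,0,0,0]
Step 3: insert zej at [6, 10, 11, 15, 30] -> counters=[0,0,0,0,0,0,2,0,0,0,2,3,0,0,0,2,0,0,0,1,0,0,0,0,0,1,0,0,0,1,2,1,0,0,0,0]
Step 4: insert rs at [0, 1, 5, 15, 30] -> counters=[1,1,0,0,0,1,2,0,0,0,2,3,0,0,0,3,0,0,0,1,0,0,0,0,0,1,0,0,0,1,3,1,0,0,0,0]
Step 5: insert ink at [1, 13, 15, 23, 35] -> counters=[1,2,0,0,0,1,2,0,0,0,2,3,0,1,0,4,0,0,0,1,0,0,0,1,0,1,0,0,0,1,3,1,0,0,0,1]
Step 6: insert ns at [0, 9, 27, 33, 35] -> counters=[2,2,0,0,0,1,2,0,0,1,2,3,0,1,0,4,0,0,0,1,0,0,0,1,0,1,0,1,0,1,3,1,0,1,0,2]
Step 7: insert rj at [3, 12, 13, 29, 34] -> counters=[2,2,0,1,0,1,2,0,0,1,2,3,1,2,0,4,0,0,0,1,0,0,0,1,0,1,0,1,0,2,3,1,0,1,1,2]
Step 8: delete rj at [3, 12, 13, 29, 34] -> counters=[2,2,0,0,0,1,2,0,0,1,2,3,0,1,0,4,0,0,0,1,0,0,0,1,0,1,0,1,0,1,3,1,0,1,0,2]
Step 9: delete e at [6, 10, 11, 15, 31] -> counters=[2,2,0,0,0,1,1,0,0,1,1,2,0,1,0,3,0,0,0,1,0,0,0,1,0,1,0,1,0,1,3,0,0,1,0,2]
Step 10: delete zej at [6, 10, 11, 15, 30] -> counters=[2,2,0,0,0,1,0,0,0,1,0,1,0,1,0,2,0,0,0,1,0,0,0,1,0,1,0,1,0,1,2,0,0,1,0,2]
Step 11: delete oop at [11, 19, 25, 29, 30] -> counters=[2,2,0,0,0,1,0,0,0,1,0,0,0,1,0,2,0,0,0,0,0,0,0,1,0,0,0,1,0,0,1,0,0,1,0,2]
Step 12: insert ink at [1, 13, 15, 23, 35] -> counters=[2,3,0,0,0,1,0,0,0,1,0,0,0,2,0,3,0,0,0,0,0,0,0,2,0,0,0,1,0,0,1,0,0,1,0,3]
Step 13: insert zej at [6, 10, 11, 15, 30] -> counters=[2,3,0,0,0,1,1,0,0,1,1,1,0,2,0,4,0,0,0,0,0,0,0,2,0,0,0,1,0,0,2,0,0,1,0,3]
Final counters=[2,3,0,0,0,1,1,0,0,1,1,1,0,2,0,4,0,0,0,0,0,0,0,2,0,0,0,1,0,0,2,0,0,1,0,3] -> 14 nonzero

Answer: 14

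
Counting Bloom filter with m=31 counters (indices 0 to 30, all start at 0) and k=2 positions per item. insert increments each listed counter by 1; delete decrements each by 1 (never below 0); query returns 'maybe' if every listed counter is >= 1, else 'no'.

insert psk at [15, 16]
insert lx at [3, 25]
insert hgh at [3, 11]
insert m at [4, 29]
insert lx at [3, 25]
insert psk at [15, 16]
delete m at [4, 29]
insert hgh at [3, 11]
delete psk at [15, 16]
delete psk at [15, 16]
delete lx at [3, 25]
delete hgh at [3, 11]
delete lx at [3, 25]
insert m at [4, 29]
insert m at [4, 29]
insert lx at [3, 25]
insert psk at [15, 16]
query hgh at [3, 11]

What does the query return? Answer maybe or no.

Step 1: insert psk at [15, 16] -> counters=[0,0,0,0,0,0,0,0,0,0,0,0,0,0,0,1,1,0,0,0,0,0,0,0,0,0,0,0,0,0,0]
Step 2: insert lx at [3, 25] -> counters=[0,0,0,1,0,0,0,0,0,0,0,0,0,0,0,1,1,0,0,0,0,0,0,0,0,1,0,0,0,0,0]
Step 3: insert hgh at [3, 11] -> counters=[0,0,0,2,0,0,0,0,0,0,0,1,0,0,0,1,1,0,0,0,0,0,0,0,0,1,0,0,0,0,0]
Step 4: insert m at [4, 29] -> counters=[0,0,0,2,1,0,0,0,0,0,0,1,0,0,0,1,1,0,0,0,0,0,0,0,0,1,0,0,0,1,0]
Step 5: insert lx at [3, 25] -> counters=[0,0,0,3,1,0,0,0,0,0,0,1,0,0,0,1,1,0,0,0,0,0,0,0,0,2,0,0,0,1,0]
Step 6: insert psk at [15, 16] -> counters=[0,0,0,3,1,0,0,0,0,0,0,1,0,0,0,2,2,0,0,0,0,0,0,0,0,2,0,0,0,1,0]
Step 7: delete m at [4, 29] -> counters=[0,0,0,3,0,0,0,0,0,0,0,1,0,0,0,2,2,0,0,0,0,0,0,0,0,2,0,0,0,0,0]
Step 8: insert hgh at [3, 11] -> counters=[0,0,0,4,0,0,0,0,0,0,0,2,0,0,0,2,2,0,0,0,0,0,0,0,0,2,0,0,0,0,0]
Step 9: delete psk at [15, 16] -> counters=[0,0,0,4,0,0,0,0,0,0,0,2,0,0,0,1,1,0,0,0,0,0,0,0,0,2,0,0,0,0,0]
Step 10: delete psk at [15, 16] -> counters=[0,0,0,4,0,0,0,0,0,0,0,2,0,0,0,0,0,0,0,0,0,0,0,0,0,2,0,0,0,0,0]
Step 11: delete lx at [3, 25] -> counters=[0,0,0,3,0,0,0,0,0,0,0,2,0,0,0,0,0,0,0,0,0,0,0,0,0,1,0,0,0,0,0]
Step 12: delete hgh at [3, 11] -> counters=[0,0,0,2,0,0,0,0,0,0,0,1,0,0,0,0,0,0,0,0,0,0,0,0,0,1,0,0,0,0,0]
Step 13: delete lx at [3, 25] -> counters=[0,0,0,1,0,0,0,0,0,0,0,1,0,0,0,0,0,0,0,0,0,0,0,0,0,0,0,0,0,0,0]
Step 14: insert m at [4, 29] -> counters=[0,0,0,1,1,0,0,0,0,0,0,1,0,0,0,0,0,0,0,0,0,0,0,0,0,0,0,0,0,1,0]
Step 15: insert m at [4, 29] -> counters=[0,0,0,1,2,0,0,0,0,0,0,1,0,0,0,0,0,0,0,0,0,0,0,0,0,0,0,0,0,2,0]
Step 16: insert lx at [3, 25] -> counters=[0,0,0,2,2,0,0,0,0,0,0,1,0,0,0,0,0,0,0,0,0,0,0,0,0,1,0,0,0,2,0]
Step 17: insert psk at [15, 16] -> counters=[0,0,0,2,2,0,0,0,0,0,0,1,0,0,0,1,1,0,0,0,0,0,0,0,0,1,0,0,0,2,0]
Query hgh: check counters[3]=2 counters[11]=1 -> maybe

Answer: maybe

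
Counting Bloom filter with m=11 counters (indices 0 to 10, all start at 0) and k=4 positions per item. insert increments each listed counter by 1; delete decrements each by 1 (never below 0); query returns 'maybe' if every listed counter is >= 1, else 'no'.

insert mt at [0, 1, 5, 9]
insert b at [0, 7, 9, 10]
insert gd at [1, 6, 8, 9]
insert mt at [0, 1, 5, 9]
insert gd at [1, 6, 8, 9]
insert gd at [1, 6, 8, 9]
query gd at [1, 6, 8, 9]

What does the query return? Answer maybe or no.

Step 1: insert mt at [0, 1, 5, 9] -> counters=[1,1,0,0,0,1,0,0,0,1,0]
Step 2: insert b at [0, 7, 9, 10] -> counters=[2,1,0,0,0,1,0,1,0,2,1]
Step 3: insert gd at [1, 6, 8, 9] -> counters=[2,2,0,0,0,1,1,1,1,3,1]
Step 4: insert mt at [0, 1, 5, 9] -> counters=[3,3,0,0,0,2,1,1,1,4,1]
Step 5: insert gd at [1, 6, 8, 9] -> counters=[3,4,0,0,0,2,2,1,2,5,1]
Step 6: insert gd at [1, 6, 8, 9] -> counters=[3,5,0,0,0,2,3,1,3,6,1]
Query gd: check counters[1]=5 counters[6]=3 counters[8]=3 counters[9]=6 -> maybe

Answer: maybe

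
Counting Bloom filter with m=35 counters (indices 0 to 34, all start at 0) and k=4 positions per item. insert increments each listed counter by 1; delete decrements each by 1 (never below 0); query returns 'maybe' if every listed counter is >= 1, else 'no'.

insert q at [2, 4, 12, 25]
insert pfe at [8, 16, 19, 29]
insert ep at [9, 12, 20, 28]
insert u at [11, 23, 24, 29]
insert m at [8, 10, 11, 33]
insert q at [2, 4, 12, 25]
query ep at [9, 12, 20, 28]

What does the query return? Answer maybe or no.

Answer: maybe

Derivation:
Step 1: insert q at [2, 4, 12, 25] -> counters=[0,0,1,0,1,0,0,0,0,0,0,0,1,0,0,0,0,0,0,0,0,0,0,0,0,1,0,0,0,0,0,0,0,0,0]
Step 2: insert pfe at [8, 16, 19, 29] -> counters=[0,0,1,0,1,0,0,0,1,0,0,0,1,0,0,0,1,0,0,1,0,0,0,0,0,1,0,0,0,1,0,0,0,0,0]
Step 3: insert ep at [9, 12, 20, 28] -> counters=[0,0,1,0,1,0,0,0,1,1,0,0,2,0,0,0,1,0,0,1,1,0,0,0,0,1,0,0,1,1,0,0,0,0,0]
Step 4: insert u at [11, 23, 24, 29] -> counters=[0,0,1,0,1,0,0,0,1,1,0,1,2,0,0,0,1,0,0,1,1,0,0,1,1,1,0,0,1,2,0,0,0,0,0]
Step 5: insert m at [8, 10, 11, 33] -> counters=[0,0,1,0,1,0,0,0,2,1,1,2,2,0,0,0,1,0,0,1,1,0,0,1,1,1,0,0,1,2,0,0,0,1,0]
Step 6: insert q at [2, 4, 12, 25] -> counters=[0,0,2,0,2,0,0,0,2,1,1,2,3,0,0,0,1,0,0,1,1,0,0,1,1,2,0,0,1,2,0,0,0,1,0]
Query ep: check counters[9]=1 counters[12]=3 counters[20]=1 counters[28]=1 -> maybe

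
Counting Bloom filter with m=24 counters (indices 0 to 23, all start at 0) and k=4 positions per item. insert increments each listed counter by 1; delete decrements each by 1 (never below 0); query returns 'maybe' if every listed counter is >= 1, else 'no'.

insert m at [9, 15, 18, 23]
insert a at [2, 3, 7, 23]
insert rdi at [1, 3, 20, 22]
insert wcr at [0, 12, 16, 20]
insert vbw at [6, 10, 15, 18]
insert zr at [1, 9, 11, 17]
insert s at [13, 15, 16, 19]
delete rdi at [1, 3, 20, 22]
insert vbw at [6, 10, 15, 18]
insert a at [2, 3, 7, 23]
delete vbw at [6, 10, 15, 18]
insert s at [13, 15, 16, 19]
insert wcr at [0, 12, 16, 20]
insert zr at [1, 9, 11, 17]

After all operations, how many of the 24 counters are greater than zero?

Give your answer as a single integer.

Step 1: insert m at [9, 15, 18, 23] -> counters=[0,0,0,0,0,0,0,0,0,1,0,0,0,0,0,1,0,0,1,0,0,0,0,1]
Step 2: insert a at [2, 3, 7, 23] -> counters=[0,0,1,1,0,0,0,1,0,1,0,0,0,0,0,1,0,0,1,0,0,0,0,2]
Step 3: insert rdi at [1, 3, 20, 22] -> counters=[0,1,1,2,0,0,0,1,0,1,0,0,0,0,0,1,0,0,1,0,1,0,1,2]
Step 4: insert wcr at [0, 12, 16, 20] -> counters=[1,1,1,2,0,0,0,1,0,1,0,0,1,0,0,1,1,0,1,0,2,0,1,2]
Step 5: insert vbw at [6, 10, 15, 18] -> counters=[1,1,1,2,0,0,1,1,0,1,1,0,1,0,0,2,1,0,2,0,2,0,1,2]
Step 6: insert zr at [1, 9, 11, 17] -> counters=[1,2,1,2,0,0,1,1,0,2,1,1,1,0,0,2,1,1,2,0,2,0,1,2]
Step 7: insert s at [13, 15, 16, 19] -> counters=[1,2,1,2,0,0,1,1,0,2,1,1,1,1,0,3,2,1,2,1,2,0,1,2]
Step 8: delete rdi at [1, 3, 20, 22] -> counters=[1,1,1,1,0,0,1,1,0,2,1,1,1,1,0,3,2,1,2,1,1,0,0,2]
Step 9: insert vbw at [6, 10, 15, 18] -> counters=[1,1,1,1,0,0,2,1,0,2,2,1,1,1,0,4,2,1,3,1,1,0,0,2]
Step 10: insert a at [2, 3, 7, 23] -> counters=[1,1,2,2,0,0,2,2,0,2,2,1,1,1,0,4,2,1,3,1,1,0,0,3]
Step 11: delete vbw at [6, 10, 15, 18] -> counters=[1,1,2,2,0,0,1,2,0,2,1,1,1,1,0,3,2,1,2,1,1,0,0,3]
Step 12: insert s at [13, 15, 16, 19] -> counters=[1,1,2,2,0,0,1,2,0,2,1,1,1,2,0,4,3,1,2,2,1,0,0,3]
Step 13: insert wcr at [0, 12, 16, 20] -> counters=[2,1,2,2,0,0,1,2,0,2,1,1,2,2,0,4,4,1,2,2,2,0,0,3]
Step 14: insert zr at [1, 9, 11, 17] -> counters=[2,2,2,2,0,0,1,2,0,3,1,2,2,2,0,4,4,2,2,2,2,0,0,3]
Final counters=[2,2,2,2,0,0,1,2,0,3,1,2,2,2,0,4,4,2,2,2,2,0,0,3] -> 18 nonzero

Answer: 18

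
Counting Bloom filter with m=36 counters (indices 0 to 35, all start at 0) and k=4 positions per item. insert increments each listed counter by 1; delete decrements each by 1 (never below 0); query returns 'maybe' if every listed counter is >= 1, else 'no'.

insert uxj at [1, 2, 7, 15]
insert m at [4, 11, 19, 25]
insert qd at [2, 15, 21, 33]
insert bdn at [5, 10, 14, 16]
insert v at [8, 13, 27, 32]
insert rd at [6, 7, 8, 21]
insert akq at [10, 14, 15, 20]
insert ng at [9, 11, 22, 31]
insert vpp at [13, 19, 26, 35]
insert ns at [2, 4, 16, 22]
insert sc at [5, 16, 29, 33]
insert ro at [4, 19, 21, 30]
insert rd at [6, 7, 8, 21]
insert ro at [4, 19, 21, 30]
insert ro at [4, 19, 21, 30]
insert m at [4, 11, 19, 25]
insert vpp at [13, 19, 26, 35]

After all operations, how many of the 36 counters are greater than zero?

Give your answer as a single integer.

Step 1: insert uxj at [1, 2, 7, 15] -> counters=[0,1,1,0,0,0,0,1,0,0,0,0,0,0,0,1,0,0,0,0,0,0,0,0,0,0,0,0,0,0,0,0,0,0,0,0]
Step 2: insert m at [4, 11, 19, 25] -> counters=[0,1,1,0,1,0,0,1,0,0,0,1,0,0,0,1,0,0,0,1,0,0,0,0,0,1,0,0,0,0,0,0,0,0,0,0]
Step 3: insert qd at [2, 15, 21, 33] -> counters=[0,1,2,0,1,0,0,1,0,0,0,1,0,0,0,2,0,0,0,1,0,1,0,0,0,1,0,0,0,0,0,0,0,1,0,0]
Step 4: insert bdn at [5, 10, 14, 16] -> counters=[0,1,2,0,1,1,0,1,0,0,1,1,0,0,1,2,1,0,0,1,0,1,0,0,0,1,0,0,0,0,0,0,0,1,0,0]
Step 5: insert v at [8, 13, 27, 32] -> counters=[0,1,2,0,1,1,0,1,1,0,1,1,0,1,1,2,1,0,0,1,0,1,0,0,0,1,0,1,0,0,0,0,1,1,0,0]
Step 6: insert rd at [6, 7, 8, 21] -> counters=[0,1,2,0,1,1,1,2,2,0,1,1,0,1,1,2,1,0,0,1,0,2,0,0,0,1,0,1,0,0,0,0,1,1,0,0]
Step 7: insert akq at [10, 14, 15, 20] -> counters=[0,1,2,0,1,1,1,2,2,0,2,1,0,1,2,3,1,0,0,1,1,2,0,0,0,1,0,1,0,0,0,0,1,1,0,0]
Step 8: insert ng at [9, 11, 22, 31] -> counters=[0,1,2,0,1,1,1,2,2,1,2,2,0,1,2,3,1,0,0,1,1,2,1,0,0,1,0,1,0,0,0,1,1,1,0,0]
Step 9: insert vpp at [13, 19, 26, 35] -> counters=[0,1,2,0,1,1,1,2,2,1,2,2,0,2,2,3,1,0,0,2,1,2,1,0,0,1,1,1,0,0,0,1,1,1,0,1]
Step 10: insert ns at [2, 4, 16, 22] -> counters=[0,1,3,0,2,1,1,2,2,1,2,2,0,2,2,3,2,0,0,2,1,2,2,0,0,1,1,1,0,0,0,1,1,1,0,1]
Step 11: insert sc at [5, 16, 29, 33] -> counters=[0,1,3,0,2,2,1,2,2,1,2,2,0,2,2,3,3,0,0,2,1,2,2,0,0,1,1,1,0,1,0,1,1,2,0,1]
Step 12: insert ro at [4, 19, 21, 30] -> counters=[0,1,3,0,3,2,1,2,2,1,2,2,0,2,2,3,3,0,0,3,1,3,2,0,0,1,1,1,0,1,1,1,1,2,0,1]
Step 13: insert rd at [6, 7, 8, 21] -> counters=[0,1,3,0,3,2,2,3,3,1,2,2,0,2,2,3,3,0,0,3,1,4,2,0,0,1,1,1,0,1,1,1,1,2,0,1]
Step 14: insert ro at [4, 19, 21, 30] -> counters=[0,1,3,0,4,2,2,3,3,1,2,2,0,2,2,3,3,0,0,4,1,5,2,0,0,1,1,1,0,1,2,1,1,2,0,1]
Step 15: insert ro at [4, 19, 21, 30] -> counters=[0,1,3,0,5,2,2,3,3,1,2,2,0,2,2,3,3,0,0,5,1,6,2,0,0,1,1,1,0,1,3,1,1,2,0,1]
Step 16: insert m at [4, 11, 19, 25] -> counters=[0,1,3,0,6,2,2,3,3,1,2,3,0,2,2,3,3,0,0,6,1,6,2,0,0,2,1,1,0,1,3,1,1,2,0,1]
Step 17: insert vpp at [13, 19, 26, 35] -> counters=[0,1,3,0,6,2,2,3,3,1,2,3,0,3,2,3,3,0,0,7,1,6,2,0,0,2,2,1,0,1,3,1,1,2,0,2]
Final counters=[0,1,3,0,6,2,2,3,3,1,2,3,0,3,2,3,3,0,0,7,1,6,2,0,0,2,2,1,0,1,3,1,1,2,0,2] -> 27 nonzero

Answer: 27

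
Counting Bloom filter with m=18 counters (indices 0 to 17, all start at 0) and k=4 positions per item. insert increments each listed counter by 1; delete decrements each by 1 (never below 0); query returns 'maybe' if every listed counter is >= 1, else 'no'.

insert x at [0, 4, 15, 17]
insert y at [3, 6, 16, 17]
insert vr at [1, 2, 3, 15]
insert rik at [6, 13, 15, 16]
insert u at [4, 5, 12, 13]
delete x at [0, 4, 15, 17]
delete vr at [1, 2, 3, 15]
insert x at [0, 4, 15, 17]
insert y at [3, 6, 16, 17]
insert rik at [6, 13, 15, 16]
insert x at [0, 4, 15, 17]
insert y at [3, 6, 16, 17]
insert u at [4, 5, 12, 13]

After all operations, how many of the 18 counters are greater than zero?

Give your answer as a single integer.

Step 1: insert x at [0, 4, 15, 17] -> counters=[1,0,0,0,1,0,0,0,0,0,0,0,0,0,0,1,0,1]
Step 2: insert y at [3, 6, 16, 17] -> counters=[1,0,0,1,1,0,1,0,0,0,0,0,0,0,0,1,1,2]
Step 3: insert vr at [1, 2, 3, 15] -> counters=[1,1,1,2,1,0,1,0,0,0,0,0,0,0,0,2,1,2]
Step 4: insert rik at [6, 13, 15, 16] -> counters=[1,1,1,2,1,0,2,0,0,0,0,0,0,1,0,3,2,2]
Step 5: insert u at [4, 5, 12, 13] -> counters=[1,1,1,2,2,1,2,0,0,0,0,0,1,2,0,3,2,2]
Step 6: delete x at [0, 4, 15, 17] -> counters=[0,1,1,2,1,1,2,0,0,0,0,0,1,2,0,2,2,1]
Step 7: delete vr at [1, 2, 3, 15] -> counters=[0,0,0,1,1,1,2,0,0,0,0,0,1,2,0,1,2,1]
Step 8: insert x at [0, 4, 15, 17] -> counters=[1,0,0,1,2,1,2,0,0,0,0,0,1,2,0,2,2,2]
Step 9: insert y at [3, 6, 16, 17] -> counters=[1,0,0,2,2,1,3,0,0,0,0,0,1,2,0,2,3,3]
Step 10: insert rik at [6, 13, 15, 16] -> counters=[1,0,0,2,2,1,4,0,0,0,0,0,1,3,0,3,4,3]
Step 11: insert x at [0, 4, 15, 17] -> counters=[2,0,0,2,3,1,4,0,0,0,0,0,1,3,0,4,4,4]
Step 12: insert y at [3, 6, 16, 17] -> counters=[2,0,0,3,3,1,5,0,0,0,0,0,1,3,0,4,5,5]
Step 13: insert u at [4, 5, 12, 13] -> counters=[2,0,0,3,4,2,5,0,0,0,0,0,2,4,0,4,5,5]
Final counters=[2,0,0,3,4,2,5,0,0,0,0,0,2,4,0,4,5,5] -> 10 nonzero

Answer: 10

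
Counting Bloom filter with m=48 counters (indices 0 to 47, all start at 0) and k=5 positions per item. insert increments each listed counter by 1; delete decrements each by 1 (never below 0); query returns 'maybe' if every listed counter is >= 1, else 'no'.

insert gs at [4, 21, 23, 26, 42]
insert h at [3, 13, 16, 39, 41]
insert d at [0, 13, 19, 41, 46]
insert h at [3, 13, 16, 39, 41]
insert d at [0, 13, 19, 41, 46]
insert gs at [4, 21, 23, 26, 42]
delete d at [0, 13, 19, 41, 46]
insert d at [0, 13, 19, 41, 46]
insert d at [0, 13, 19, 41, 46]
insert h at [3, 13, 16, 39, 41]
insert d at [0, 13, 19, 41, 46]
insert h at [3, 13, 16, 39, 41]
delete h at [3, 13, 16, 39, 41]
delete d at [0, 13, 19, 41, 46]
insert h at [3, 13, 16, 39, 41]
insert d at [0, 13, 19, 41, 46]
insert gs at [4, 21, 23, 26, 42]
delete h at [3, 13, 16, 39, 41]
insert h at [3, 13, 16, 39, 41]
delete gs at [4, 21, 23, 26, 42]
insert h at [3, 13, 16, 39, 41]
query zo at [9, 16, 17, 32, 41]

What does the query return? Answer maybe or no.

Answer: no

Derivation:
Step 1: insert gs at [4, 21, 23, 26, 42] -> counters=[0,0,0,0,1,0,0,0,0,0,0,0,0,0,0,0,0,0,0,0,0,1,0,1,0,0,1,0,0,0,0,0,0,0,0,0,0,0,0,0,0,0,1,0,0,0,0,0]
Step 2: insert h at [3, 13, 16, 39, 41] -> counters=[0,0,0,1,1,0,0,0,0,0,0,0,0,1,0,0,1,0,0,0,0,1,0,1,0,0,1,0,0,0,0,0,0,0,0,0,0,0,0,1,0,1,1,0,0,0,0,0]
Step 3: insert d at [0, 13, 19, 41, 46] -> counters=[1,0,0,1,1,0,0,0,0,0,0,0,0,2,0,0,1,0,0,1,0,1,0,1,0,0,1,0,0,0,0,0,0,0,0,0,0,0,0,1,0,2,1,0,0,0,1,0]
Step 4: insert h at [3, 13, 16, 39, 41] -> counters=[1,0,0,2,1,0,0,0,0,0,0,0,0,3,0,0,2,0,0,1,0,1,0,1,0,0,1,0,0,0,0,0,0,0,0,0,0,0,0,2,0,3,1,0,0,0,1,0]
Step 5: insert d at [0, 13, 19, 41, 46] -> counters=[2,0,0,2,1,0,0,0,0,0,0,0,0,4,0,0,2,0,0,2,0,1,0,1,0,0,1,0,0,0,0,0,0,0,0,0,0,0,0,2,0,4,1,0,0,0,2,0]
Step 6: insert gs at [4, 21, 23, 26, 42] -> counters=[2,0,0,2,2,0,0,0,0,0,0,0,0,4,0,0,2,0,0,2,0,2,0,2,0,0,2,0,0,0,0,0,0,0,0,0,0,0,0,2,0,4,2,0,0,0,2,0]
Step 7: delete d at [0, 13, 19, 41, 46] -> counters=[1,0,0,2,2,0,0,0,0,0,0,0,0,3,0,0,2,0,0,1,0,2,0,2,0,0,2,0,0,0,0,0,0,0,0,0,0,0,0,2,0,3,2,0,0,0,1,0]
Step 8: insert d at [0, 13, 19, 41, 46] -> counters=[2,0,0,2,2,0,0,0,0,0,0,0,0,4,0,0,2,0,0,2,0,2,0,2,0,0,2,0,0,0,0,0,0,0,0,0,0,0,0,2,0,4,2,0,0,0,2,0]
Step 9: insert d at [0, 13, 19, 41, 46] -> counters=[3,0,0,2,2,0,0,0,0,0,0,0,0,5,0,0,2,0,0,3,0,2,0,2,0,0,2,0,0,0,0,0,0,0,0,0,0,0,0,2,0,5,2,0,0,0,3,0]
Step 10: insert h at [3, 13, 16, 39, 41] -> counters=[3,0,0,3,2,0,0,0,0,0,0,0,0,6,0,0,3,0,0,3,0,2,0,2,0,0,2,0,0,0,0,0,0,0,0,0,0,0,0,3,0,6,2,0,0,0,3,0]
Step 11: insert d at [0, 13, 19, 41, 46] -> counters=[4,0,0,3,2,0,0,0,0,0,0,0,0,7,0,0,3,0,0,4,0,2,0,2,0,0,2,0,0,0,0,0,0,0,0,0,0,0,0,3,0,7,2,0,0,0,4,0]
Step 12: insert h at [3, 13, 16, 39, 41] -> counters=[4,0,0,4,2,0,0,0,0,0,0,0,0,8,0,0,4,0,0,4,0,2,0,2,0,0,2,0,0,0,0,0,0,0,0,0,0,0,0,4,0,8,2,0,0,0,4,0]
Step 13: delete h at [3, 13, 16, 39, 41] -> counters=[4,0,0,3,2,0,0,0,0,0,0,0,0,7,0,0,3,0,0,4,0,2,0,2,0,0,2,0,0,0,0,0,0,0,0,0,0,0,0,3,0,7,2,0,0,0,4,0]
Step 14: delete d at [0, 13, 19, 41, 46] -> counters=[3,0,0,3,2,0,0,0,0,0,0,0,0,6,0,0,3,0,0,3,0,2,0,2,0,0,2,0,0,0,0,0,0,0,0,0,0,0,0,3,0,6,2,0,0,0,3,0]
Step 15: insert h at [3, 13, 16, 39, 41] -> counters=[3,0,0,4,2,0,0,0,0,0,0,0,0,7,0,0,4,0,0,3,0,2,0,2,0,0,2,0,0,0,0,0,0,0,0,0,0,0,0,4,0,7,2,0,0,0,3,0]
Step 16: insert d at [0, 13, 19, 41, 46] -> counters=[4,0,0,4,2,0,0,0,0,0,0,0,0,8,0,0,4,0,0,4,0,2,0,2,0,0,2,0,0,0,0,0,0,0,0,0,0,0,0,4,0,8,2,0,0,0,4,0]
Step 17: insert gs at [4, 21, 23, 26, 42] -> counters=[4,0,0,4,3,0,0,0,0,0,0,0,0,8,0,0,4,0,0,4,0,3,0,3,0,0,3,0,0,0,0,0,0,0,0,0,0,0,0,4,0,8,3,0,0,0,4,0]
Step 18: delete h at [3, 13, 16, 39, 41] -> counters=[4,0,0,3,3,0,0,0,0,0,0,0,0,7,0,0,3,0,0,4,0,3,0,3,0,0,3,0,0,0,0,0,0,0,0,0,0,0,0,3,0,7,3,0,0,0,4,0]
Step 19: insert h at [3, 13, 16, 39, 41] -> counters=[4,0,0,4,3,0,0,0,0,0,0,0,0,8,0,0,4,0,0,4,0,3,0,3,0,0,3,0,0,0,0,0,0,0,0,0,0,0,0,4,0,8,3,0,0,0,4,0]
Step 20: delete gs at [4, 21, 23, 26, 42] -> counters=[4,0,0,4,2,0,0,0,0,0,0,0,0,8,0,0,4,0,0,4,0,2,0,2,0,0,2,0,0,0,0,0,0,0,0,0,0,0,0,4,0,8,2,0,0,0,4,0]
Step 21: insert h at [3, 13, 16, 39, 41] -> counters=[4,0,0,5,2,0,0,0,0,0,0,0,0,9,0,0,5,0,0,4,0,2,0,2,0,0,2,0,0,0,0,0,0,0,0,0,0,0,0,5,0,9,2,0,0,0,4,0]
Query zo: check counters[9]=0 counters[16]=5 counters[17]=0 counters[32]=0 counters[41]=9 -> no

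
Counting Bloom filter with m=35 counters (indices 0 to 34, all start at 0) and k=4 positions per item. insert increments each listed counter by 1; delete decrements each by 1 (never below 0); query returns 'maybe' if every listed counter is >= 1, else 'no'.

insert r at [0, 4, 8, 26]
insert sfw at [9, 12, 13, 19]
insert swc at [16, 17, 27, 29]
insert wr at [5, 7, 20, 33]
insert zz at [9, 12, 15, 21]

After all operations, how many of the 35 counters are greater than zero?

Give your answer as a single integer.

Step 1: insert r at [0, 4, 8, 26] -> counters=[1,0,0,0,1,0,0,0,1,0,0,0,0,0,0,0,0,0,0,0,0,0,0,0,0,0,1,0,0,0,0,0,0,0,0]
Step 2: insert sfw at [9, 12, 13, 19] -> counters=[1,0,0,0,1,0,0,0,1,1,0,0,1,1,0,0,0,0,0,1,0,0,0,0,0,0,1,0,0,0,0,0,0,0,0]
Step 3: insert swc at [16, 17, 27, 29] -> counters=[1,0,0,0,1,0,0,0,1,1,0,0,1,1,0,0,1,1,0,1,0,0,0,0,0,0,1,1,0,1,0,0,0,0,0]
Step 4: insert wr at [5, 7, 20, 33] -> counters=[1,0,0,0,1,1,0,1,1,1,0,0,1,1,0,0,1,1,0,1,1,0,0,0,0,0,1,1,0,1,0,0,0,1,0]
Step 5: insert zz at [9, 12, 15, 21] -> counters=[1,0,0,0,1,1,0,1,1,2,0,0,2,1,0,1,1,1,0,1,1,1,0,0,0,0,1,1,0,1,0,0,0,1,0]
Final counters=[1,0,0,0,1,1,0,1,1,2,0,0,2,1,0,1,1,1,0,1,1,1,0,0,0,0,1,1,0,1,0,0,0,1,0] -> 18 nonzero

Answer: 18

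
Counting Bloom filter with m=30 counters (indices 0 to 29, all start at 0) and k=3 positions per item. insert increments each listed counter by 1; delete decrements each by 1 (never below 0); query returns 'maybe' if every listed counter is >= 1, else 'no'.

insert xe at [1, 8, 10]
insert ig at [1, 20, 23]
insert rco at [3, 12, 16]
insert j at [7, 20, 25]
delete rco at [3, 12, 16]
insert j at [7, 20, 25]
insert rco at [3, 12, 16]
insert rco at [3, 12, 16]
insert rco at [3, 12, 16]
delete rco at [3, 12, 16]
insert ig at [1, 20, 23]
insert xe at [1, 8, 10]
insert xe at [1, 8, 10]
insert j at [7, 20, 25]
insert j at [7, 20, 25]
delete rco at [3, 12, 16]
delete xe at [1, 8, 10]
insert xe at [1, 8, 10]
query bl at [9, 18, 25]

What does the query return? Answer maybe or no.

Answer: no

Derivation:
Step 1: insert xe at [1, 8, 10] -> counters=[0,1,0,0,0,0,0,0,1,0,1,0,0,0,0,0,0,0,0,0,0,0,0,0,0,0,0,0,0,0]
Step 2: insert ig at [1, 20, 23] -> counters=[0,2,0,0,0,0,0,0,1,0,1,0,0,0,0,0,0,0,0,0,1,0,0,1,0,0,0,0,0,0]
Step 3: insert rco at [3, 12, 16] -> counters=[0,2,0,1,0,0,0,0,1,0,1,0,1,0,0,0,1,0,0,0,1,0,0,1,0,0,0,0,0,0]
Step 4: insert j at [7, 20, 25] -> counters=[0,2,0,1,0,0,0,1,1,0,1,0,1,0,0,0,1,0,0,0,2,0,0,1,0,1,0,0,0,0]
Step 5: delete rco at [3, 12, 16] -> counters=[0,2,0,0,0,0,0,1,1,0,1,0,0,0,0,0,0,0,0,0,2,0,0,1,0,1,0,0,0,0]
Step 6: insert j at [7, 20, 25] -> counters=[0,2,0,0,0,0,0,2,1,0,1,0,0,0,0,0,0,0,0,0,3,0,0,1,0,2,0,0,0,0]
Step 7: insert rco at [3, 12, 16] -> counters=[0,2,0,1,0,0,0,2,1,0,1,0,1,0,0,0,1,0,0,0,3,0,0,1,0,2,0,0,0,0]
Step 8: insert rco at [3, 12, 16] -> counters=[0,2,0,2,0,0,0,2,1,0,1,0,2,0,0,0,2,0,0,0,3,0,0,1,0,2,0,0,0,0]
Step 9: insert rco at [3, 12, 16] -> counters=[0,2,0,3,0,0,0,2,1,0,1,0,3,0,0,0,3,0,0,0,3,0,0,1,0,2,0,0,0,0]
Step 10: delete rco at [3, 12, 16] -> counters=[0,2,0,2,0,0,0,2,1,0,1,0,2,0,0,0,2,0,0,0,3,0,0,1,0,2,0,0,0,0]
Step 11: insert ig at [1, 20, 23] -> counters=[0,3,0,2,0,0,0,2,1,0,1,0,2,0,0,0,2,0,0,0,4,0,0,2,0,2,0,0,0,0]
Step 12: insert xe at [1, 8, 10] -> counters=[0,4,0,2,0,0,0,2,2,0,2,0,2,0,0,0,2,0,0,0,4,0,0,2,0,2,0,0,0,0]
Step 13: insert xe at [1, 8, 10] -> counters=[0,5,0,2,0,0,0,2,3,0,3,0,2,0,0,0,2,0,0,0,4,0,0,2,0,2,0,0,0,0]
Step 14: insert j at [7, 20, 25] -> counters=[0,5,0,2,0,0,0,3,3,0,3,0,2,0,0,0,2,0,0,0,5,0,0,2,0,3,0,0,0,0]
Step 15: insert j at [7, 20, 25] -> counters=[0,5,0,2,0,0,0,4,3,0,3,0,2,0,0,0,2,0,0,0,6,0,0,2,0,4,0,0,0,0]
Step 16: delete rco at [3, 12, 16] -> counters=[0,5,0,1,0,0,0,4,3,0,3,0,1,0,0,0,1,0,0,0,6,0,0,2,0,4,0,0,0,0]
Step 17: delete xe at [1, 8, 10] -> counters=[0,4,0,1,0,0,0,4,2,0,2,0,1,0,0,0,1,0,0,0,6,0,0,2,0,4,0,0,0,0]
Step 18: insert xe at [1, 8, 10] -> counters=[0,5,0,1,0,0,0,4,3,0,3,0,1,0,0,0,1,0,0,0,6,0,0,2,0,4,0,0,0,0]
Query bl: check counters[9]=0 counters[18]=0 counters[25]=4 -> no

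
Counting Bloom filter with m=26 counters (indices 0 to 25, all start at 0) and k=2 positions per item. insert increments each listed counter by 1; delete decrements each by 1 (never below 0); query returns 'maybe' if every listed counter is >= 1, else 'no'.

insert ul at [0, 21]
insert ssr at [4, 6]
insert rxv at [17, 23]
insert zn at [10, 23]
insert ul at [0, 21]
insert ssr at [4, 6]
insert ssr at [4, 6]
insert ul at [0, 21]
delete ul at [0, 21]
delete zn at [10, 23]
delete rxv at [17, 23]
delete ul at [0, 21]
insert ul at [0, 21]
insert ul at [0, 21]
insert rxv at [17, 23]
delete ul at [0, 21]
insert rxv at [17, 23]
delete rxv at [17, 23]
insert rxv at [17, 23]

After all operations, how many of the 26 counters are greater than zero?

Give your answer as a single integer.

Answer: 6

Derivation:
Step 1: insert ul at [0, 21] -> counters=[1,0,0,0,0,0,0,0,0,0,0,0,0,0,0,0,0,0,0,0,0,1,0,0,0,0]
Step 2: insert ssr at [4, 6] -> counters=[1,0,0,0,1,0,1,0,0,0,0,0,0,0,0,0,0,0,0,0,0,1,0,0,0,0]
Step 3: insert rxv at [17, 23] -> counters=[1,0,0,0,1,0,1,0,0,0,0,0,0,0,0,0,0,1,0,0,0,1,0,1,0,0]
Step 4: insert zn at [10, 23] -> counters=[1,0,0,0,1,0,1,0,0,0,1,0,0,0,0,0,0,1,0,0,0,1,0,2,0,0]
Step 5: insert ul at [0, 21] -> counters=[2,0,0,0,1,0,1,0,0,0,1,0,0,0,0,0,0,1,0,0,0,2,0,2,0,0]
Step 6: insert ssr at [4, 6] -> counters=[2,0,0,0,2,0,2,0,0,0,1,0,0,0,0,0,0,1,0,0,0,2,0,2,0,0]
Step 7: insert ssr at [4, 6] -> counters=[2,0,0,0,3,0,3,0,0,0,1,0,0,0,0,0,0,1,0,0,0,2,0,2,0,0]
Step 8: insert ul at [0, 21] -> counters=[3,0,0,0,3,0,3,0,0,0,1,0,0,0,0,0,0,1,0,0,0,3,0,2,0,0]
Step 9: delete ul at [0, 21] -> counters=[2,0,0,0,3,0,3,0,0,0,1,0,0,0,0,0,0,1,0,0,0,2,0,2,0,0]
Step 10: delete zn at [10, 23] -> counters=[2,0,0,0,3,0,3,0,0,0,0,0,0,0,0,0,0,1,0,0,0,2,0,1,0,0]
Step 11: delete rxv at [17, 23] -> counters=[2,0,0,0,3,0,3,0,0,0,0,0,0,0,0,0,0,0,0,0,0,2,0,0,0,0]
Step 12: delete ul at [0, 21] -> counters=[1,0,0,0,3,0,3,0,0,0,0,0,0,0,0,0,0,0,0,0,0,1,0,0,0,0]
Step 13: insert ul at [0, 21] -> counters=[2,0,0,0,3,0,3,0,0,0,0,0,0,0,0,0,0,0,0,0,0,2,0,0,0,0]
Step 14: insert ul at [0, 21] -> counters=[3,0,0,0,3,0,3,0,0,0,0,0,0,0,0,0,0,0,0,0,0,3,0,0,0,0]
Step 15: insert rxv at [17, 23] -> counters=[3,0,0,0,3,0,3,0,0,0,0,0,0,0,0,0,0,1,0,0,0,3,0,1,0,0]
Step 16: delete ul at [0, 21] -> counters=[2,0,0,0,3,0,3,0,0,0,0,0,0,0,0,0,0,1,0,0,0,2,0,1,0,0]
Step 17: insert rxv at [17, 23] -> counters=[2,0,0,0,3,0,3,0,0,0,0,0,0,0,0,0,0,2,0,0,0,2,0,2,0,0]
Step 18: delete rxv at [17, 23] -> counters=[2,0,0,0,3,0,3,0,0,0,0,0,0,0,0,0,0,1,0,0,0,2,0,1,0,0]
Step 19: insert rxv at [17, 23] -> counters=[2,0,0,0,3,0,3,0,0,0,0,0,0,0,0,0,0,2,0,0,0,2,0,2,0,0]
Final counters=[2,0,0,0,3,0,3,0,0,0,0,0,0,0,0,0,0,2,0,0,0,2,0,2,0,0] -> 6 nonzero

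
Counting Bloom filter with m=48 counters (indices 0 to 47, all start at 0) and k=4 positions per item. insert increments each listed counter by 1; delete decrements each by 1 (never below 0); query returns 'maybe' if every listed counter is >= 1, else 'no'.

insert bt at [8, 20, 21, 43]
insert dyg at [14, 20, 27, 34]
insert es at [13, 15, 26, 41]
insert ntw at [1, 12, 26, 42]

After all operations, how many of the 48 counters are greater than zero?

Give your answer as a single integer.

Answer: 14

Derivation:
Step 1: insert bt at [8, 20, 21, 43] -> counters=[0,0,0,0,0,0,0,0,1,0,0,0,0,0,0,0,0,0,0,0,1,1,0,0,0,0,0,0,0,0,0,0,0,0,0,0,0,0,0,0,0,0,0,1,0,0,0,0]
Step 2: insert dyg at [14, 20, 27, 34] -> counters=[0,0,0,0,0,0,0,0,1,0,0,0,0,0,1,0,0,0,0,0,2,1,0,0,0,0,0,1,0,0,0,0,0,0,1,0,0,0,0,0,0,0,0,1,0,0,0,0]
Step 3: insert es at [13, 15, 26, 41] -> counters=[0,0,0,0,0,0,0,0,1,0,0,0,0,1,1,1,0,0,0,0,2,1,0,0,0,0,1,1,0,0,0,0,0,0,1,0,0,0,0,0,0,1,0,1,0,0,0,0]
Step 4: insert ntw at [1, 12, 26, 42] -> counters=[0,1,0,0,0,0,0,0,1,0,0,0,1,1,1,1,0,0,0,0,2,1,0,0,0,0,2,1,0,0,0,0,0,0,1,0,0,0,0,0,0,1,1,1,0,0,0,0]
Final counters=[0,1,0,0,0,0,0,0,1,0,0,0,1,1,1,1,0,0,0,0,2,1,0,0,0,0,2,1,0,0,0,0,0,0,1,0,0,0,0,0,0,1,1,1,0,0,0,0] -> 14 nonzero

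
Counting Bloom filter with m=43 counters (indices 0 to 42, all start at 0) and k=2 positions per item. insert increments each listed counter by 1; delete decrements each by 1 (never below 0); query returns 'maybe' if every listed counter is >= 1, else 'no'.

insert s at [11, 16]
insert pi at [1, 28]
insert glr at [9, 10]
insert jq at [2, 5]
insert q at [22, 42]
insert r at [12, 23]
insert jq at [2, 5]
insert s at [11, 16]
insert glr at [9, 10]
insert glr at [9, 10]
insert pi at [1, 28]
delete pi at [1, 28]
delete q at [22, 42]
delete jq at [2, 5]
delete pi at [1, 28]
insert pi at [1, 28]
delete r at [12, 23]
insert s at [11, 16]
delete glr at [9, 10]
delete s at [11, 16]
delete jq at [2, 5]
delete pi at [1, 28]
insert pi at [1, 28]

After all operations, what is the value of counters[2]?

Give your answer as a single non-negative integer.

Step 1: insert s at [11, 16] -> counters=[0,0,0,0,0,0,0,0,0,0,0,1,0,0,0,0,1,0,0,0,0,0,0,0,0,0,0,0,0,0,0,0,0,0,0,0,0,0,0,0,0,0,0]
Step 2: insert pi at [1, 28] -> counters=[0,1,0,0,0,0,0,0,0,0,0,1,0,0,0,0,1,0,0,0,0,0,0,0,0,0,0,0,1,0,0,0,0,0,0,0,0,0,0,0,0,0,0]
Step 3: insert glr at [9, 10] -> counters=[0,1,0,0,0,0,0,0,0,1,1,1,0,0,0,0,1,0,0,0,0,0,0,0,0,0,0,0,1,0,0,0,0,0,0,0,0,0,0,0,0,0,0]
Step 4: insert jq at [2, 5] -> counters=[0,1,1,0,0,1,0,0,0,1,1,1,0,0,0,0,1,0,0,0,0,0,0,0,0,0,0,0,1,0,0,0,0,0,0,0,0,0,0,0,0,0,0]
Step 5: insert q at [22, 42] -> counters=[0,1,1,0,0,1,0,0,0,1,1,1,0,0,0,0,1,0,0,0,0,0,1,0,0,0,0,0,1,0,0,0,0,0,0,0,0,0,0,0,0,0,1]
Step 6: insert r at [12, 23] -> counters=[0,1,1,0,0,1,0,0,0,1,1,1,1,0,0,0,1,0,0,0,0,0,1,1,0,0,0,0,1,0,0,0,0,0,0,0,0,0,0,0,0,0,1]
Step 7: insert jq at [2, 5] -> counters=[0,1,2,0,0,2,0,0,0,1,1,1,1,0,0,0,1,0,0,0,0,0,1,1,0,0,0,0,1,0,0,0,0,0,0,0,0,0,0,0,0,0,1]
Step 8: insert s at [11, 16] -> counters=[0,1,2,0,0,2,0,0,0,1,1,2,1,0,0,0,2,0,0,0,0,0,1,1,0,0,0,0,1,0,0,0,0,0,0,0,0,0,0,0,0,0,1]
Step 9: insert glr at [9, 10] -> counters=[0,1,2,0,0,2,0,0,0,2,2,2,1,0,0,0,2,0,0,0,0,0,1,1,0,0,0,0,1,0,0,0,0,0,0,0,0,0,0,0,0,0,1]
Step 10: insert glr at [9, 10] -> counters=[0,1,2,0,0,2,0,0,0,3,3,2,1,0,0,0,2,0,0,0,0,0,1,1,0,0,0,0,1,0,0,0,0,0,0,0,0,0,0,0,0,0,1]
Step 11: insert pi at [1, 28] -> counters=[0,2,2,0,0,2,0,0,0,3,3,2,1,0,0,0,2,0,0,0,0,0,1,1,0,0,0,0,2,0,0,0,0,0,0,0,0,0,0,0,0,0,1]
Step 12: delete pi at [1, 28] -> counters=[0,1,2,0,0,2,0,0,0,3,3,2,1,0,0,0,2,0,0,0,0,0,1,1,0,0,0,0,1,0,0,0,0,0,0,0,0,0,0,0,0,0,1]
Step 13: delete q at [22, 42] -> counters=[0,1,2,0,0,2,0,0,0,3,3,2,1,0,0,0,2,0,0,0,0,0,0,1,0,0,0,0,1,0,0,0,0,0,0,0,0,0,0,0,0,0,0]
Step 14: delete jq at [2, 5] -> counters=[0,1,1,0,0,1,0,0,0,3,3,2,1,0,0,0,2,0,0,0,0,0,0,1,0,0,0,0,1,0,0,0,0,0,0,0,0,0,0,0,0,0,0]
Step 15: delete pi at [1, 28] -> counters=[0,0,1,0,0,1,0,0,0,3,3,2,1,0,0,0,2,0,0,0,0,0,0,1,0,0,0,0,0,0,0,0,0,0,0,0,0,0,0,0,0,0,0]
Step 16: insert pi at [1, 28] -> counters=[0,1,1,0,0,1,0,0,0,3,3,2,1,0,0,0,2,0,0,0,0,0,0,1,0,0,0,0,1,0,0,0,0,0,0,0,0,0,0,0,0,0,0]
Step 17: delete r at [12, 23] -> counters=[0,1,1,0,0,1,0,0,0,3,3,2,0,0,0,0,2,0,0,0,0,0,0,0,0,0,0,0,1,0,0,0,0,0,0,0,0,0,0,0,0,0,0]
Step 18: insert s at [11, 16] -> counters=[0,1,1,0,0,1,0,0,0,3,3,3,0,0,0,0,3,0,0,0,0,0,0,0,0,0,0,0,1,0,0,0,0,0,0,0,0,0,0,0,0,0,0]
Step 19: delete glr at [9, 10] -> counters=[0,1,1,0,0,1,0,0,0,2,2,3,0,0,0,0,3,0,0,0,0,0,0,0,0,0,0,0,1,0,0,0,0,0,0,0,0,0,0,0,0,0,0]
Step 20: delete s at [11, 16] -> counters=[0,1,1,0,0,1,0,0,0,2,2,2,0,0,0,0,2,0,0,0,0,0,0,0,0,0,0,0,1,0,0,0,0,0,0,0,0,0,0,0,0,0,0]
Step 21: delete jq at [2, 5] -> counters=[0,1,0,0,0,0,0,0,0,2,2,2,0,0,0,0,2,0,0,0,0,0,0,0,0,0,0,0,1,0,0,0,0,0,0,0,0,0,0,0,0,0,0]
Step 22: delete pi at [1, 28] -> counters=[0,0,0,0,0,0,0,0,0,2,2,2,0,0,0,0,2,0,0,0,0,0,0,0,0,0,0,0,0,0,0,0,0,0,0,0,0,0,0,0,0,0,0]
Step 23: insert pi at [1, 28] -> counters=[0,1,0,0,0,0,0,0,0,2,2,2,0,0,0,0,2,0,0,0,0,0,0,0,0,0,0,0,1,0,0,0,0,0,0,0,0,0,0,0,0,0,0]
Final counters=[0,1,0,0,0,0,0,0,0,2,2,2,0,0,0,0,2,0,0,0,0,0,0,0,0,0,0,0,1,0,0,0,0,0,0,0,0,0,0,0,0,0,0] -> counters[2]=0

Answer: 0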